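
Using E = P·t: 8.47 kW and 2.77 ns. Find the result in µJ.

8.47 × 10^3 × 2.77 × 10^-9 = 23.4619 × 10^-6 J

23.4619 µJ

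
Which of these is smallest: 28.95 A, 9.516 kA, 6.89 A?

28.95 A = 28.95 A
9.516 kA = 9516 A
6.89 A = 6.89 A

6.89 A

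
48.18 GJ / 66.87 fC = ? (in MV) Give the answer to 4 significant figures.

720500000000000000 MV

(48.18e9) / (66.87e-15) = 0.720502e24 V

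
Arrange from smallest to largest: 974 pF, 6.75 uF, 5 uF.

974 pF = 0.000000000974 F
6.75 uF = 0.00000675 F
5 uF = 0.000005 F

974 pF < 5 uF < 6.75 uF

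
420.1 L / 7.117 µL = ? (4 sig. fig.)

59030000

(420.1) / (7.117 × 10^-6) = 59.028 × 10^6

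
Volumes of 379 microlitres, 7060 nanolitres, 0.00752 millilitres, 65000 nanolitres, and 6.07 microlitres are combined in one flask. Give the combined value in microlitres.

In microlitres:
  379 microlitres → 379
  7060 nanolitres = 7060 × 10⁻³ microlitres = 7.06
  0.00752 millilitres = 0.00752 × 10³ microlitres = 7.52
  65000 nanolitres = 65000 × 10⁻³ microlitres = 65
  6.07 microlitres → 6.07
Sum: 379 + 7.06 + 7.52 + 65 + 6.07 = 464.65

464.65 microlitres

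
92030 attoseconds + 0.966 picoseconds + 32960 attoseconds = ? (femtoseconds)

In femtoseconds:
  92030 attoseconds = 92030 × 10^-3 femtoseconds = 92.03
  0.966 picoseconds = 0.966 × 10^3 femtoseconds = 966
  32960 attoseconds = 32960 × 10^-3 femtoseconds = 32.96
Sum: 92.03 + 966 + 32.96 = 1090.99

1090.99 femtoseconds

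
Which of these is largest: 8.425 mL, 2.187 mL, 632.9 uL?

8.425 mL = 0.008425 L
2.187 mL = 0.002187 L
632.9 uL = 0.0006329 L

8.425 mL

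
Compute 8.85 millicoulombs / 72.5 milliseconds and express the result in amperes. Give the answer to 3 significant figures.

(8.85e-3) / (72.5e-3) = 0.12207 A

0.122 amperes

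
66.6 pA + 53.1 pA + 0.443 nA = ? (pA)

In pA:
  66.6 pA → 66.6
  53.1 pA → 53.1
  0.443 nA = 0.443e3 pA = 443
Sum: 66.6 + 53.1 + 443 = 562.7

562.7 pA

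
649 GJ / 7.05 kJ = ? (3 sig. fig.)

(649 × 10⁹) / (7.05 × 10³) = 92.06 × 10⁶

92100000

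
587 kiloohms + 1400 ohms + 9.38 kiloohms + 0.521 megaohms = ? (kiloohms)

In kiloohms:
  587 kiloohms → 587
  1400 ohms = 1400 × 10⁻³ kiloohms = 1.4
  9.38 kiloohms → 9.38
  0.521 megaohms = 0.521 × 10³ kiloohms = 521
Sum: 587 + 1.4 + 9.38 + 521 = 1118.78

1118.78 kiloohms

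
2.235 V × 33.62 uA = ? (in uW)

75.1407 uW

2.235 × 33.62 × 10^-6 = 75.1407 × 10^-6 W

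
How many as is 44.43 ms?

milli = 1e-3, atto = 1e-18; factor is 1e15.
44.43 × 1e15 = 44430000000000000

44430000000000000 as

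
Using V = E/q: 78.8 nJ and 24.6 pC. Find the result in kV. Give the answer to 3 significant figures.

3.20 kV

(78.8 × 10^-9) / (24.6 × 10^-12) = 3.2033 × 10^3 V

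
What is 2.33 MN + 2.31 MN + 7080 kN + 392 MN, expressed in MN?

In MN:
  2.33 MN → 2.33
  2.31 MN → 2.31
  7080 kN = 7080 × 10⁻³ MN = 7.08
  392 MN → 392
Sum: 2.33 + 2.31 + 7.08 + 392 = 403.72

403.72 MN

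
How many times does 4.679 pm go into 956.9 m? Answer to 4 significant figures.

204500000000000

(956.9) / (4.679 × 10⁻¹²) = 204.51 × 10¹²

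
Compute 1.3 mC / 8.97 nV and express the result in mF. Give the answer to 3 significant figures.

(1.3 × 10^-3) / (8.97 × 10^-9) = 0.14493 × 10^6 F

145000000 mF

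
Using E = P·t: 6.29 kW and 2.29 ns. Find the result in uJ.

6.29 × 10³ × 2.29 × 10⁻⁹ = 14.4041 × 10⁻⁶ J

14.4041 uJ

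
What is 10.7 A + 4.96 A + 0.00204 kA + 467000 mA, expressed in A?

In A:
  10.7 A → 10.7
  4.96 A → 4.96
  0.00204 kA = 0.00204 × 10^3 A = 2.04
  467000 mA = 467000 × 10^-3 A = 467
Sum: 10.7 + 4.96 + 2.04 + 467 = 484.7

484.7 A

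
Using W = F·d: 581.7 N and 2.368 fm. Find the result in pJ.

581.7 × 2.368 × 10⁻¹⁵ = 1377.4656 × 10⁻¹⁵ J

1.3774656 pJ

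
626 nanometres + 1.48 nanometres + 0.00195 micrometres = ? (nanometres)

629.43 nanometres

In nanometres:
  626 nanometres → 626
  1.48 nanometres → 1.48
  0.00195 micrometres = 0.00195e3 nanometres = 1.95
Sum: 626 + 1.48 + 1.95 = 629.43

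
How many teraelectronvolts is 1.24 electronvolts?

0.00000000000124 teraelectronvolts

(no prefix) = 10⁰, tera = 10¹²; factor is 10⁻¹².
1.24 × 10⁻¹² = 0.00000000000124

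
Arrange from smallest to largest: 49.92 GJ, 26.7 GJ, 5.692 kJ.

5.692 kJ < 26.7 GJ < 49.92 GJ

49.92 GJ = 49920000000 J
26.7 GJ = 26700000000 J
5.692 kJ = 5692 J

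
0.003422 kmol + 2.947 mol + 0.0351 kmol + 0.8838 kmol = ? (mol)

In mol:
  0.003422 kmol = 0.003422 × 10^3 mol = 3.422
  2.947 mol → 2.947
  0.0351 kmol = 0.0351 × 10^3 mol = 35.1
  0.8838 kmol = 0.8838 × 10^3 mol = 883.8
Sum: 3.422 + 2.947 + 35.1 + 883.8 = 925.269

925.269 mol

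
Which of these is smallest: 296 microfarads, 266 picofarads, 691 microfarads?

266 picofarads

296 microfarads = 0.000296 farads
266 picofarads = 0.000000000266 farads
691 microfarads = 0.000691 farads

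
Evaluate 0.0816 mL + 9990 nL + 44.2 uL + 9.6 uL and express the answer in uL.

In uL:
  0.0816 mL = 0.0816 × 10³ uL = 81.6
  9990 nL = 9990 × 10⁻³ uL = 9.99
  44.2 uL → 44.2
  9.6 uL → 9.6
Sum: 81.6 + 9.99 + 44.2 + 9.6 = 145.39

145.39 uL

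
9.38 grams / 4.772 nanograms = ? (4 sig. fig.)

1966000000

(9.38) / (4.772 × 10^-9) = 1.9656 × 10^9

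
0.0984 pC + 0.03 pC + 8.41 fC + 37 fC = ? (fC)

173.81 fC

In fC:
  0.0984 pC = 0.0984e3 fC = 98.4
  0.03 pC = 0.03e3 fC = 30
  8.41 fC → 8.41
  37 fC → 37
Sum: 98.4 + 30 + 8.41 + 37 = 173.81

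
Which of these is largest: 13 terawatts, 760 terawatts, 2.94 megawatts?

13 terawatts = 13000000000000 watts
760 terawatts = 760000000000000 watts
2.94 megawatts = 2940000 watts

760 terawatts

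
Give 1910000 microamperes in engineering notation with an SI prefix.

1.91 amperes

= 1.91 amperes; mantissa already in [1, 1000).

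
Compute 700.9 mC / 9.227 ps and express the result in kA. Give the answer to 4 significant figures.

(700.9 × 10^-3) / (9.227 × 10^-12) = 75.9619 × 10^9 A

75960000 kA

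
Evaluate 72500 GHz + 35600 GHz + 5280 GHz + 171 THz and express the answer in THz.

In THz:
  72500 GHz = 72500e-3 THz = 72.5
  35600 GHz = 35600e-3 THz = 35.6
  5280 GHz = 5280e-3 THz = 5.28
  171 THz → 171
Sum: 72.5 + 35.6 + 5.28 + 171 = 284.38

284.38 THz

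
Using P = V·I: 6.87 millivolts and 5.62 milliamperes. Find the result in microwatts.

38.6094 microwatts

6.87 × 10^-3 × 5.62 × 10^-3 = 38.6094 × 10^-6 W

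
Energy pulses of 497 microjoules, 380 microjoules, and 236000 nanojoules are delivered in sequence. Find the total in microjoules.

1113 microjoules

In microjoules:
  497 microjoules → 497
  380 microjoules → 380
  236000 nanojoules = 236000 × 10⁻³ microjoules = 236
Sum: 497 + 380 + 236 = 1113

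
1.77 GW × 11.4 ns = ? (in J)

1.77e9 × 11.4e-9 = 20.178 J

20.178 J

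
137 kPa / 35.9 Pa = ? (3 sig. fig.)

3820

(137e3) / (35.9) = 3.816e3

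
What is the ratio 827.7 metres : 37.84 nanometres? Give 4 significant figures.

21870000000

(827.7) / (37.84 × 10⁻⁹) = 21.874 × 10⁹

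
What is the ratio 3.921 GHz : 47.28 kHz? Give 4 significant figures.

(3.921e9) / (47.28e3) = 0.082931e6

82930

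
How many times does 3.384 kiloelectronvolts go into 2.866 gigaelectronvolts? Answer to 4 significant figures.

(2.866 × 10⁹) / (3.384 × 10³) = 0.84693 × 10⁶

846900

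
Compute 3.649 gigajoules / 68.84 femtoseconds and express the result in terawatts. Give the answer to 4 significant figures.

(3.649 × 10^9) / (68.84 × 10^-15) = 0.053007 × 10^24 W

53010000000 terawatts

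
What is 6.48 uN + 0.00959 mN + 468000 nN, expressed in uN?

484.07 uN

In uN:
  6.48 uN → 6.48
  0.00959 mN = 0.00959 × 10^3 uN = 9.59
  468000 nN = 468000 × 10^-3 uN = 468
Sum: 6.48 + 9.59 + 468 = 484.07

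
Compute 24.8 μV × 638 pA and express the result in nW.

24.8e-6 × 638e-12 = 15822.4e-18 W

0.0000158224 nW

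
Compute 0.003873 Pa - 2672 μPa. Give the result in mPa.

In mPa:
  0.003873 Pa = 0.003873 × 10^3 mPa = 3.873
  2672 μPa = 2672 × 10^-3 mPa = 2.672
Difference: 3.873 - 2.672 = 1.201

1.201 mPa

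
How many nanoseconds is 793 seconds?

793000000000 nanoseconds

(no prefix) = 10⁰, nano = 10⁻⁹; factor is 10⁹.
793 × 10⁹ = 793000000000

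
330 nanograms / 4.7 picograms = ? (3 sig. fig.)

70200

(330 × 10^-9) / (4.7 × 10^-12) = 70.21 × 10^3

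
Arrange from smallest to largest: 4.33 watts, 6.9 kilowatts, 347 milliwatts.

4.33 watts = 4.33 watts
6.9 kilowatts = 6900 watts
347 milliwatts = 0.347 watts

347 milliwatts < 4.33 watts < 6.9 kilowatts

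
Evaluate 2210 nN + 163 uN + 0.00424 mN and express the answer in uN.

169.45 uN

In uN:
  2210 nN = 2210e-3 uN = 2.21
  163 uN → 163
  0.00424 mN = 0.00424e3 uN = 4.24
Sum: 2.21 + 163 + 4.24 = 169.45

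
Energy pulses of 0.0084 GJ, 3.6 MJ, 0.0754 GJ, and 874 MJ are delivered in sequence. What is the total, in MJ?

961.4 MJ

In MJ:
  0.0084 GJ = 0.0084e3 MJ = 8.4
  3.6 MJ → 3.6
  0.0754 GJ = 0.0754e3 MJ = 75.4
  874 MJ → 874
Sum: 8.4 + 3.6 + 75.4 + 874 = 961.4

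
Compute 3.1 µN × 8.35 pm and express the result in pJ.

3.1e-6 × 8.35e-12 = 25.885e-18 J

0.000025885 pJ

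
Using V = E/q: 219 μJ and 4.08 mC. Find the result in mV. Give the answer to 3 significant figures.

53.7 mV

(219 × 10⁻⁶) / (4.08 × 10⁻³) = 53.676 × 10⁻³ V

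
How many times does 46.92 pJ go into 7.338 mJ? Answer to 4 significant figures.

156400000

(7.338e-3) / (46.92e-12) = 0.15639e9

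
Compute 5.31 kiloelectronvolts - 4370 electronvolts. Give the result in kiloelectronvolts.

0.94 kiloelectronvolts

In kiloelectronvolts:
  5.31 kiloelectronvolts → 5.31
  4370 electronvolts = 4370 × 10^-3 kiloelectronvolts = 4.37
Difference: 5.31 - 4.37 = 0.94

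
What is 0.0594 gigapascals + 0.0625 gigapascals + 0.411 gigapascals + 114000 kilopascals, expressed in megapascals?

In megapascals:
  0.0594 gigapascals = 0.0594 × 10³ megapascals = 59.4
  0.0625 gigapascals = 0.0625 × 10³ megapascals = 62.5
  0.411 gigapascals = 0.411 × 10³ megapascals = 411
  114000 kilopascals = 114000 × 10⁻³ megapascals = 114
Sum: 59.4 + 62.5 + 411 + 114 = 646.9

646.9 megapascals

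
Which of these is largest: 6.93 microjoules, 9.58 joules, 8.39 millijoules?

6.93 microjoules = 0.00000693 joules
9.58 joules = 9.58 joules
8.39 millijoules = 0.00839 joules

9.58 joules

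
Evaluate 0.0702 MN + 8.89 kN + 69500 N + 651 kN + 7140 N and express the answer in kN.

In kN:
  0.0702 MN = 0.0702 × 10^3 kN = 70.2
  8.89 kN → 8.89
  69500 N = 69500 × 10^-3 kN = 69.5
  651 kN → 651
  7140 N = 7140 × 10^-3 kN = 7.14
Sum: 70.2 + 8.89 + 69.5 + 651 + 7.14 = 806.73

806.73 kN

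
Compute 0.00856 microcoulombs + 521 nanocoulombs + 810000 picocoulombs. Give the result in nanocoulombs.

In nanocoulombs:
  0.00856 microcoulombs = 0.00856e3 nanocoulombs = 8.56
  521 nanocoulombs → 521
  810000 picocoulombs = 810000e-3 nanocoulombs = 810
Sum: 8.56 + 521 + 810 = 1339.56

1339.56 nanocoulombs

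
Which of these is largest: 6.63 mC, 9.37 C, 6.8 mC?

9.37 C

6.63 mC = 0.00663 C
9.37 C = 9.37 C
6.8 mC = 0.0068 C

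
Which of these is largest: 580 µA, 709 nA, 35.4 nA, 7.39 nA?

580 µA

580 µA = 0.00058 A
709 nA = 0.000000709 A
35.4 nA = 0.0000000354 A
7.39 nA = 0.00000000739 A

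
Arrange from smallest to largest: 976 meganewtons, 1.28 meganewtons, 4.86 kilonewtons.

976 meganewtons = 976000000 newtons
1.28 meganewtons = 1280000 newtons
4.86 kilonewtons = 4860 newtons

4.86 kilonewtons < 1.28 meganewtons < 976 meganewtons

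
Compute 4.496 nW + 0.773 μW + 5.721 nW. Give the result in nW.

In nW:
  4.496 nW → 4.496
  0.773 μW = 0.773e3 nW = 773
  5.721 nW → 5.721
Sum: 4.496 + 773 + 5.721 = 783.217

783.217 nW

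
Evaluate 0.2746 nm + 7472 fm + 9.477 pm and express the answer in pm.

In pm:
  0.2746 nm = 0.2746 × 10³ pm = 274.6
  7472 fm = 7472 × 10⁻³ pm = 7.472
  9.477 pm → 9.477
Sum: 274.6 + 7.472 + 9.477 = 291.549

291.549 pm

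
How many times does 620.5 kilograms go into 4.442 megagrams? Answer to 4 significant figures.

(4.442 × 10^6) / (620.5 × 10^3) = 0.0071587 × 10^3

7.159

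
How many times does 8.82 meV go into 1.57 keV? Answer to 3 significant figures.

178000

(1.57 × 10^3) / (8.82 × 10^-3) = 0.178 × 10^6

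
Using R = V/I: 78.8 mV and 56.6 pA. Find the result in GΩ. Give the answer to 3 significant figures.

(78.8 × 10⁻³) / (56.6 × 10⁻¹²) = 1.3922 × 10⁹ Ω

1.39 GΩ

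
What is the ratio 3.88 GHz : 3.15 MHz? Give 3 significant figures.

(3.88e9) / (3.15e6) = 1.232e3

1230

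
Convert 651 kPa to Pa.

651000 Pa

kilo = 10³, (no prefix) = 10⁰; factor is 10³.
651 × 10³ = 651000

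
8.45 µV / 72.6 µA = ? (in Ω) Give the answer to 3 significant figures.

(8.45 × 10^-6) / (72.6 × 10^-6) = 0.11639 Ω

0.116 Ω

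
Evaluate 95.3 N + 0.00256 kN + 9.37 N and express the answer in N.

107.23 N

In N:
  95.3 N → 95.3
  0.00256 kN = 0.00256 × 10³ N = 2.56
  9.37 N → 9.37
Sum: 95.3 + 2.56 + 9.37 = 107.23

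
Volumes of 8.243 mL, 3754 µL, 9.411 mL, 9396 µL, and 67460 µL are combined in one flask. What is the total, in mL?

In mL:
  8.243 mL → 8.243
  3754 µL = 3754 × 10^-3 mL = 3.754
  9.411 mL → 9.411
  9396 µL = 9396 × 10^-3 mL = 9.396
  67460 µL = 67460 × 10^-3 mL = 67.46
Sum: 8.243 + 3.754 + 9.411 + 9.396 + 67.46 = 98.264

98.264 mL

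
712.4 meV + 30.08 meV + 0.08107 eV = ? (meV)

In meV:
  712.4 meV → 712.4
  30.08 meV → 30.08
  0.08107 eV = 0.08107 × 10³ meV = 81.07
Sum: 712.4 + 30.08 + 81.07 = 823.55

823.55 meV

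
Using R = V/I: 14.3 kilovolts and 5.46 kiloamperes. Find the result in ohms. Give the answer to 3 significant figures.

(14.3 × 10³) / (5.46 × 10³) = 2.619 Ω

2.62 ohms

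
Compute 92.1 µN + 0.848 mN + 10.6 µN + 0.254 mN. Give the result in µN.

1204.7 µN

In µN:
  92.1 µN → 92.1
  0.848 mN = 0.848e3 µN = 848
  10.6 µN → 10.6
  0.254 mN = 0.254e3 µN = 254
Sum: 92.1 + 848 + 10.6 + 254 = 1204.7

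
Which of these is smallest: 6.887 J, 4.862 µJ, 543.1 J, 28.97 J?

6.887 J = 6.887 J
4.862 µJ = 0.000004862 J
543.1 J = 543.1 J
28.97 J = 28.97 J

4.862 µJ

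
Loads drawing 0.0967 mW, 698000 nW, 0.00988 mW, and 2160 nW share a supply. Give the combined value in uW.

In uW:
  0.0967 mW = 0.0967e3 uW = 96.7
  698000 nW = 698000e-3 uW = 698
  0.00988 mW = 0.00988e3 uW = 9.88
  2160 nW = 2160e-3 uW = 2.16
Sum: 96.7 + 698 + 9.88 + 2.16 = 806.74

806.74 uW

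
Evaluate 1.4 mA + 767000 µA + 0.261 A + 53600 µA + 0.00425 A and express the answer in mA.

In mA:
  1.4 mA → 1.4
  767000 µA = 767000 × 10⁻³ mA = 767
  0.261 A = 0.261 × 10³ mA = 261
  53600 µA = 53600 × 10⁻³ mA = 53.6
  0.00425 A = 0.00425 × 10³ mA = 4.25
Sum: 1.4 + 767 + 261 + 53.6 + 4.25 = 1087.25

1087.25 mA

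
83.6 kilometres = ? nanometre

kilo = 1e3, nano = 1e-9; factor is 1e12.
83.6 × 1e12 = 83600000000000

83600000000000 nanometres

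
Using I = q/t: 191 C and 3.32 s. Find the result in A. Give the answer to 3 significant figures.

57.5 A

(191) / (3.32) = 57.53 A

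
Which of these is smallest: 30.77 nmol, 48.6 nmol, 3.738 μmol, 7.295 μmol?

30.77 nmol = 0.00000003077 mol
48.6 nmol = 0.0000000486 mol
3.738 μmol = 0.000003738 mol
7.295 μmol = 0.000007295 mol

30.77 nmol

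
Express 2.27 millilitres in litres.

milli = 10^-3, (no prefix) = 10^0; factor is 10^-3.
2.27 × 10^-3 = 0.00227

0.00227 litres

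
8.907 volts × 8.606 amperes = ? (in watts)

8.907 × 8.606 = 76.653642 W

76.653642 watts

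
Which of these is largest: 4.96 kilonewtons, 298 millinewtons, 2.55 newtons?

4.96 kilonewtons

4.96 kilonewtons = 4960 newtons
298 millinewtons = 0.298 newtons
2.55 newtons = 2.55 newtons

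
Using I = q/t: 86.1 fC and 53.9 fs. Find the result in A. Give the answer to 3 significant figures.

(86.1e-15) / (53.9e-15) = 1.5974 A

1.60 A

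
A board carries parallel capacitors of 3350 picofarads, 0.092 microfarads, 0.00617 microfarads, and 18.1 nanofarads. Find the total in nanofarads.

In nanofarads:
  3350 picofarads = 3350e-3 nanofarads = 3.35
  0.092 microfarads = 0.092e3 nanofarads = 92
  0.00617 microfarads = 0.00617e3 nanofarads = 6.17
  18.1 nanofarads → 18.1
Sum: 3.35 + 92 + 6.17 + 18.1 = 119.62

119.62 nanofarads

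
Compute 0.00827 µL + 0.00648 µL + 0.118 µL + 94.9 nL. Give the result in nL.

227.65 nL

In nL:
  0.00827 µL = 0.00827e3 nL = 8.27
  0.00648 µL = 0.00648e3 nL = 6.48
  0.118 µL = 0.118e3 nL = 118
  94.9 nL → 94.9
Sum: 8.27 + 6.48 + 118 + 94.9 = 227.65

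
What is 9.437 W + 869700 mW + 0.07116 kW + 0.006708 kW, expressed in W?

In W:
  9.437 W → 9.437
  869700 mW = 869700 × 10^-3 W = 869.7
  0.07116 kW = 0.07116 × 10^3 W = 71.16
  0.006708 kW = 0.006708 × 10^3 W = 6.708
Sum: 9.437 + 869.7 + 71.16 + 6.708 = 957.005

957.005 W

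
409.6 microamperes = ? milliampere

0.4096 milliamperes

micro = 10^-6, milli = 10^-3; factor is 10^-3.
409.6 × 10^-3 = 0.4096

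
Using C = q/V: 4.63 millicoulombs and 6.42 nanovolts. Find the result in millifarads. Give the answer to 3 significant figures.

721000000 millifarads

(4.63 × 10^-3) / (6.42 × 10^-9) = 0.72118 × 10^6 F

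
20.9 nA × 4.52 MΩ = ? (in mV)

94.468 mV

20.9 × 10^-9 × 4.52 × 10^6 = 94.468 × 10^-3 V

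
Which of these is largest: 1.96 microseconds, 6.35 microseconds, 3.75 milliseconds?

1.96 microseconds = 0.00000196 seconds
6.35 microseconds = 0.00000635 seconds
3.75 milliseconds = 0.00375 seconds

3.75 milliseconds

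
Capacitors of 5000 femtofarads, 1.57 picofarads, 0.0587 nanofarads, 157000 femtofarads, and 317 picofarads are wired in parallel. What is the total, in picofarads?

539.27 picofarads

In picofarads:
  5000 femtofarads = 5000 × 10^-3 picofarads = 5
  1.57 picofarads → 1.57
  0.0587 nanofarads = 0.0587 × 10^3 picofarads = 58.7
  157000 femtofarads = 157000 × 10^-3 picofarads = 157
  317 picofarads → 317
Sum: 5 + 1.57 + 58.7 + 157 + 317 = 539.27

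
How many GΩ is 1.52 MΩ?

0.00152 GΩ

mega = 10⁶, giga = 10⁹; factor is 10⁻³.
1.52 × 10⁻³ = 0.00152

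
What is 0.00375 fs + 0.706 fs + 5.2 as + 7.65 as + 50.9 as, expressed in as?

In as:
  0.00375 fs = 0.00375 × 10³ as = 3.75
  0.706 fs = 0.706 × 10³ as = 706
  5.2 as → 5.2
  7.65 as → 7.65
  50.9 as → 50.9
Sum: 3.75 + 706 + 5.2 + 7.65 + 50.9 = 773.5

773.5 as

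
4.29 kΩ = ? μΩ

kilo = 10³, micro = 10⁻⁶; factor is 10⁹.
4.29 × 10⁹ = 4290000000

4290000000 μΩ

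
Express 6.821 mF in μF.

milli = 10⁻³, micro = 10⁻⁶; factor is 10³.
6.821 × 10³ = 6821

6821 μF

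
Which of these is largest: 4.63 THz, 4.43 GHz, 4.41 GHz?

4.63 THz = 4630000000000 Hz
4.43 GHz = 4430000000 Hz
4.41 GHz = 4410000000 Hz

4.63 THz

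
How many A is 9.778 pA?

pico = 10⁻¹², (no prefix) = 10⁰; factor is 10⁻¹².
9.778 × 10⁻¹² = 0.000000000009778

0.000000000009778 A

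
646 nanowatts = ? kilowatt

0.000000000646 kilowatts

nano = 10^-9, kilo = 10^3; factor is 10^-12.
646 × 10^-12 = 0.000000000646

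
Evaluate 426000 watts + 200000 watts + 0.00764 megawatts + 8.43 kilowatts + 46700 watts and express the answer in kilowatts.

In kilowatts:
  426000 watts = 426000 × 10^-3 kilowatts = 426
  200000 watts = 200000 × 10^-3 kilowatts = 200
  0.00764 megawatts = 0.00764 × 10^3 kilowatts = 7.64
  8.43 kilowatts → 8.43
  46700 watts = 46700 × 10^-3 kilowatts = 46.7
Sum: 426 + 200 + 7.64 + 8.43 + 46.7 = 688.77

688.77 kilowatts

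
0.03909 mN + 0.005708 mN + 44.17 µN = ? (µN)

88.968 µN

In µN:
  0.03909 mN = 0.03909 × 10^3 µN = 39.09
  0.005708 mN = 0.005708 × 10^3 µN = 5.708
  44.17 µN → 44.17
Sum: 39.09 + 5.708 + 44.17 = 88.968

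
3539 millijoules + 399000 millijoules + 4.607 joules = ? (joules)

407.146 joules

In joules:
  3539 millijoules = 3539 × 10⁻³ joules = 3.539
  399000 millijoules = 399000 × 10⁻³ joules = 399
  4.607 joules → 4.607
Sum: 3.539 + 399 + 4.607 = 407.146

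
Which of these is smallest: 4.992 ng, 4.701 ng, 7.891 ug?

4.992 ng = 0.000000004992 g
4.701 ng = 0.000000004701 g
7.891 ug = 0.000007891 g

4.701 ng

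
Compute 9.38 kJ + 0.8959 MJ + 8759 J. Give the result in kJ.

In kJ:
  9.38 kJ → 9.38
  0.8959 MJ = 0.8959e3 kJ = 895.9
  8759 J = 8759e-3 kJ = 8.759
Sum: 9.38 + 895.9 + 8.759 = 914.039

914.039 kJ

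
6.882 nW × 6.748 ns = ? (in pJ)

0.000046439736 pJ

6.882 × 10⁻⁹ × 6.748 × 10⁻⁹ = 46.439736 × 10⁻¹⁸ J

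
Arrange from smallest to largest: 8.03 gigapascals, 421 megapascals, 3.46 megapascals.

3.46 megapascals < 421 megapascals < 8.03 gigapascals

8.03 gigapascals = 8030000000 pascals
421 megapascals = 421000000 pascals
3.46 megapascals = 3460000 pascals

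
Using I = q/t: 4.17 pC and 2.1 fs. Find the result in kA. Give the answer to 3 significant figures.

1.99 kA

(4.17 × 10⁻¹²) / (2.1 × 10⁻¹⁵) = 1.9857 × 10³ A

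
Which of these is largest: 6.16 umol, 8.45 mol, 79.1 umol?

6.16 umol = 0.00000616 mol
8.45 mol = 8.45 mol
79.1 umol = 0.0000791 mol

8.45 mol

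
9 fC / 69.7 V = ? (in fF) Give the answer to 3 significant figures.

(9e-15) / (69.7) = 0.12912e-15 F

0.129 fF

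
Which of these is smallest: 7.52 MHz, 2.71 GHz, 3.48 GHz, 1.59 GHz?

7.52 MHz = 7520000 Hz
2.71 GHz = 2710000000 Hz
3.48 GHz = 3480000000 Hz
1.59 GHz = 1590000000 Hz

7.52 MHz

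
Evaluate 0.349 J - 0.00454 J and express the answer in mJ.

In mJ:
  0.349 J = 0.349 × 10^3 mJ = 349
  0.00454 J = 0.00454 × 10^3 mJ = 4.54
Difference: 349 - 4.54 = 344.46

344.46 mJ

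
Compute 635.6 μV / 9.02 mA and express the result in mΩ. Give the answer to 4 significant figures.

70.47 mΩ

(635.6 × 10^-6) / (9.02 × 10^-3) = 70.4656 × 10^-3 Ω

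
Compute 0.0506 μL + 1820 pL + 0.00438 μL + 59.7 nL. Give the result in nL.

In nL:
  0.0506 μL = 0.0506 × 10³ nL = 50.6
  1820 pL = 1820 × 10⁻³ nL = 1.82
  0.00438 μL = 0.00438 × 10³ nL = 4.38
  59.7 nL → 59.7
Sum: 50.6 + 1.82 + 4.38 + 59.7 = 116.5

116.5 nL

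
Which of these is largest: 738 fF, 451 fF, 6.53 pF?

6.53 pF

738 fF = 0.000000000000738 F
451 fF = 0.000000000000451 F
6.53 pF = 0.00000000000653 F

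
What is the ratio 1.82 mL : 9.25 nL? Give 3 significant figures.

197000

(1.82e-3) / (9.25e-9) = 0.1968e6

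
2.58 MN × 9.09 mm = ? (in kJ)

23.4522 kJ

2.58 × 10^6 × 9.09 × 10^-3 = 23.4522 × 10^3 J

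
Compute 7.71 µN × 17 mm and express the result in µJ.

7.71 × 10^-6 × 17 × 10^-3 = 131.07 × 10^-9 J

0.13107 µJ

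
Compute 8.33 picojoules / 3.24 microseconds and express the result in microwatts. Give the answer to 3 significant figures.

2.57 microwatts

(8.33 × 10⁻¹²) / (3.24 × 10⁻⁶) = 2.571 × 10⁻⁶ W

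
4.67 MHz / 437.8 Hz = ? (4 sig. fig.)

10670

(4.67 × 10⁶) / (437.8) = 0.010667 × 10⁶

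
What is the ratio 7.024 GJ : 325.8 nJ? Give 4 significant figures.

21560000000000000

(7.024 × 10^9) / (325.8 × 10^-9) = 0.021559 × 10^18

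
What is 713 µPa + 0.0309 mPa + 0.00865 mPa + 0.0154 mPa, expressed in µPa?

767.95 µPa

In µPa:
  713 µPa → 713
  0.0309 mPa = 0.0309 × 10³ µPa = 30.9
  0.00865 mPa = 0.00865 × 10³ µPa = 8.65
  0.0154 mPa = 0.0154 × 10³ µPa = 15.4
Sum: 713 + 30.9 + 8.65 + 15.4 = 767.95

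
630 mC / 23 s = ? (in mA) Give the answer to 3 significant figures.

27.4 mA

(630 × 10⁻³) / (23) = 27.391 × 10⁻³ A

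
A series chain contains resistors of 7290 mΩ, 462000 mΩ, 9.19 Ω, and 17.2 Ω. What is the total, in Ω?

495.68 Ω

In Ω:
  7290 mΩ = 7290e-3 Ω = 7.29
  462000 mΩ = 462000e-3 Ω = 462
  9.19 Ω → 9.19
  17.2 Ω → 17.2
Sum: 7.29 + 462 + 9.19 + 17.2 = 495.68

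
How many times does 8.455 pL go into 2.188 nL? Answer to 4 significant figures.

258.8

(2.188 × 10^-9) / (8.455 × 10^-12) = 0.25878 × 10^3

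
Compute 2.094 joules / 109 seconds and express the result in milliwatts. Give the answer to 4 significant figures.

19.21 milliwatts

(2.094) / (109) = 0.019211 W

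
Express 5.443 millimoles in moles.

milli = 10^-3, (no prefix) = 10^0; factor is 10^-3.
5.443 × 10^-3 = 0.005443

0.005443 moles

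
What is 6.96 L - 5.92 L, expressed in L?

1.04 L

In L:
  6.96 L → 6.96
  5.92 L → 5.92
Difference: 6.96 - 5.92 = 1.04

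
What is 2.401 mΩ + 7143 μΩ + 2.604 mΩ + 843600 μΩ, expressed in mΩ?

855.748 mΩ

In mΩ:
  2.401 mΩ → 2.401
  7143 μΩ = 7143 × 10⁻³ mΩ = 7.143
  2.604 mΩ → 2.604
  843600 μΩ = 843600 × 10⁻³ mΩ = 843.6
Sum: 2.401 + 7.143 + 2.604 + 843.6 = 855.748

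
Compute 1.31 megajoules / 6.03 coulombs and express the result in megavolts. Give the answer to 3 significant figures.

0.217 megavolts

(1.31e6) / (6.03) = 0.21725e6 V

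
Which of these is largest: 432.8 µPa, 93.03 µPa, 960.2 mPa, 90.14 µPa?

432.8 µPa = 0.0004328 Pa
93.03 µPa = 0.00009303 Pa
960.2 mPa = 0.9602 Pa
90.14 µPa = 0.00009014 Pa

960.2 mPa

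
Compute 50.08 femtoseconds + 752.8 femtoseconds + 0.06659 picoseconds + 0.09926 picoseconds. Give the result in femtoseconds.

968.73 femtoseconds

In femtoseconds:
  50.08 femtoseconds → 50.08
  752.8 femtoseconds → 752.8
  0.06659 picoseconds = 0.06659 × 10³ femtoseconds = 66.59
  0.09926 picoseconds = 0.09926 × 10³ femtoseconds = 99.26
Sum: 50.08 + 752.8 + 66.59 + 99.26 = 968.73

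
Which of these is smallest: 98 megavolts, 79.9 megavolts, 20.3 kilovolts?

20.3 kilovolts

98 megavolts = 98000000 volts
79.9 megavolts = 79900000 volts
20.3 kilovolts = 20300 volts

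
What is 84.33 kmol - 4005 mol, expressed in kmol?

In kmol:
  84.33 kmol → 84.33
  4005 mol = 4005e-3 kmol = 4.005
Difference: 84.33 - 4.005 = 80.325

80.325 kmol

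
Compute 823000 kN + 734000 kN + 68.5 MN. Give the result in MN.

1625.5 MN

In MN:
  823000 kN = 823000e-3 MN = 823
  734000 kN = 734000e-3 MN = 734
  68.5 MN → 68.5
Sum: 823 + 734 + 68.5 = 1625.5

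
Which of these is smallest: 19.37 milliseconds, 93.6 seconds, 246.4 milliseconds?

19.37 milliseconds

19.37 milliseconds = 0.01937 seconds
93.6 seconds = 93.6 seconds
246.4 milliseconds = 0.2464 seconds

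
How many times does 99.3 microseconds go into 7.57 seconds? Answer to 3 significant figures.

76200

(7.57) / (99.3e-6) = 0.07623e6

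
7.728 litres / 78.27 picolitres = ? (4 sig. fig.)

(7.728) / (78.27 × 10^-12) = 0.098735 × 10^12

98740000000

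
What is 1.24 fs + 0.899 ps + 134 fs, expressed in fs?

In fs:
  1.24 fs → 1.24
  0.899 ps = 0.899 × 10³ fs = 899
  134 fs → 134
Sum: 1.24 + 899 + 134 = 1034.24

1034.24 fs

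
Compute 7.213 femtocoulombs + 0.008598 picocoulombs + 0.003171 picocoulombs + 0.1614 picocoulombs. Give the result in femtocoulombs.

In femtocoulombs:
  7.213 femtocoulombs → 7.213
  0.008598 picocoulombs = 0.008598 × 10³ femtocoulombs = 8.598
  0.003171 picocoulombs = 0.003171 × 10³ femtocoulombs = 3.171
  0.1614 picocoulombs = 0.1614 × 10³ femtocoulombs = 161.4
Sum: 7.213 + 8.598 + 3.171 + 161.4 = 180.382

180.382 femtocoulombs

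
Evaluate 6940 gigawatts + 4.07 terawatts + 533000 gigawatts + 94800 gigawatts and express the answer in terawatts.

In terawatts:
  6940 gigawatts = 6940 × 10⁻³ terawatts = 6.94
  4.07 terawatts → 4.07
  533000 gigawatts = 533000 × 10⁻³ terawatts = 533
  94800 gigawatts = 94800 × 10⁻³ terawatts = 94.8
Sum: 6.94 + 4.07 + 533 + 94.8 = 638.81

638.81 terawatts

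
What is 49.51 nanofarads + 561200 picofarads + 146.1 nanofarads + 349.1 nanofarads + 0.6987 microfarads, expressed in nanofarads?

1804.61 nanofarads

In nanofarads:
  49.51 nanofarads → 49.51
  561200 picofarads = 561200e-3 nanofarads = 561.2
  146.1 nanofarads → 146.1
  349.1 nanofarads → 349.1
  0.6987 microfarads = 0.6987e3 nanofarads = 698.7
Sum: 49.51 + 561.2 + 146.1 + 349.1 + 698.7 = 1804.61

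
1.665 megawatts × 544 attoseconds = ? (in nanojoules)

0.90576 nanojoules

1.665 × 10^6 × 544 × 10^-18 = 905.76 × 10^-12 J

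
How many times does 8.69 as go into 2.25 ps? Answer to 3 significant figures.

(2.25 × 10^-12) / (8.69 × 10^-18) = 0.2589 × 10^6

259000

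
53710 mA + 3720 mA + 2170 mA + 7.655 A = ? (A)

67.255 A

In A:
  53710 mA = 53710 × 10^-3 A = 53.71
  3720 mA = 3720 × 10^-3 A = 3.72
  2170 mA = 2170 × 10^-3 A = 2.17
  7.655 A → 7.655
Sum: 53.71 + 3.72 + 2.17 + 7.655 = 67.255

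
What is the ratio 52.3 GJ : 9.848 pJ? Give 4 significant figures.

5311000000000000000000

(52.3 × 10⁹) / (9.848 × 10⁻¹²) = 5.3107 × 10²¹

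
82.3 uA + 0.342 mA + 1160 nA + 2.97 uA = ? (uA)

In uA:
  82.3 uA → 82.3
  0.342 mA = 0.342e3 uA = 342
  1160 nA = 1160e-3 uA = 1.16
  2.97 uA → 2.97
Sum: 82.3 + 342 + 1.16 + 2.97 = 428.43

428.43 uA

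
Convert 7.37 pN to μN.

pico = 10⁻¹², micro = 10⁻⁶; factor is 10⁻⁶.
7.37 × 10⁻⁶ = 0.00000737

0.00000737 μN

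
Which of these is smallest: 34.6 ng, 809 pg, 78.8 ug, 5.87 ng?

809 pg

34.6 ng = 0.0000000346 g
809 pg = 0.000000000809 g
78.8 ug = 0.0000788 g
5.87 ng = 0.00000000587 g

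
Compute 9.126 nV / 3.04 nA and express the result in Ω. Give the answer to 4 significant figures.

3.002 Ω

(9.126 × 10^-9) / (3.04 × 10^-9) = 3.00197 Ω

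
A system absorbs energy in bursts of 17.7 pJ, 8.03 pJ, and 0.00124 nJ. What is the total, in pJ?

In pJ:
  17.7 pJ → 17.7
  8.03 pJ → 8.03
  0.00124 nJ = 0.00124 × 10³ pJ = 1.24
Sum: 17.7 + 8.03 + 1.24 = 26.97

26.97 pJ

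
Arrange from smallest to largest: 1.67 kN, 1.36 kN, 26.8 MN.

1.67 kN = 1670 N
1.36 kN = 1360 N
26.8 MN = 26800000 N

1.36 kN < 1.67 kN < 26.8 MN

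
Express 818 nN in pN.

818000 pN

nano = 10^-9, pico = 10^-12; factor is 10^3.
818 × 10^3 = 818000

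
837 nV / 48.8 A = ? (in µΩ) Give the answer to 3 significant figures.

(837e-9) / (48.8) = 17.152e-9 Ω

0.0172 µΩ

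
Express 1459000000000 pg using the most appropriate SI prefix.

1.459 g

= 1.459 g; mantissa already in [1, 1000).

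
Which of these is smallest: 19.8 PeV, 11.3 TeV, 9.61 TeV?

9.61 TeV

19.8 PeV = 19800000000000000 eV
11.3 TeV = 11300000000000 eV
9.61 TeV = 9610000000000 eV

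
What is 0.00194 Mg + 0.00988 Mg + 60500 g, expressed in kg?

In kg:
  0.00194 Mg = 0.00194 × 10³ kg = 1.94
  0.00988 Mg = 0.00988 × 10³ kg = 9.88
  60500 g = 60500 × 10⁻³ kg = 60.5
Sum: 1.94 + 9.88 + 60.5 = 72.32

72.32 kg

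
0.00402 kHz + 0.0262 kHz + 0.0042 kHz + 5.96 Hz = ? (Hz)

40.38 Hz

In Hz:
  0.00402 kHz = 0.00402e3 Hz = 4.02
  0.0262 kHz = 0.0262e3 Hz = 26.2
  0.0042 kHz = 0.0042e3 Hz = 4.2
  5.96 Hz → 5.96
Sum: 4.02 + 26.2 + 4.2 + 5.96 = 40.38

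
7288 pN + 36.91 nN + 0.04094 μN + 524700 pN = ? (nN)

In nN:
  7288 pN = 7288 × 10⁻³ nN = 7.288
  36.91 nN → 36.91
  0.04094 μN = 0.04094 × 10³ nN = 40.94
  524700 pN = 524700 × 10⁻³ nN = 524.7
Sum: 7.288 + 36.91 + 40.94 + 524.7 = 609.838

609.838 nN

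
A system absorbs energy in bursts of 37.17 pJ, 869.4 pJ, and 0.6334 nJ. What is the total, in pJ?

1539.97 pJ

In pJ:
  37.17 pJ → 37.17
  869.4 pJ → 869.4
  0.6334 nJ = 0.6334 × 10^3 pJ = 633.4
Sum: 37.17 + 869.4 + 633.4 = 1539.97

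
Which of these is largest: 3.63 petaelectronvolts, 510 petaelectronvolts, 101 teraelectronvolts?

510 petaelectronvolts

3.63 petaelectronvolts = 3630000000000000 electronvolts
510 petaelectronvolts = 510000000000000000 electronvolts
101 teraelectronvolts = 101000000000000 electronvolts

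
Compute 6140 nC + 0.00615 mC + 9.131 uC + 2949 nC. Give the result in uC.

In uC:
  6140 nC = 6140 × 10^-3 uC = 6.14
  0.00615 mC = 0.00615 × 10^3 uC = 6.15
  9.131 uC → 9.131
  2949 nC = 2949 × 10^-3 uC = 2.949
Sum: 6.14 + 6.15 + 9.131 + 2.949 = 24.37

24.37 uC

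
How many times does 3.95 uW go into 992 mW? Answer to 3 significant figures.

251000

(992 × 10^-3) / (3.95 × 10^-6) = 251.1 × 10^3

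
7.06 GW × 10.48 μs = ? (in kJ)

7.06 × 10⁹ × 10.48 × 10⁻⁶ = 73.9888 × 10³ J

73.9888 kJ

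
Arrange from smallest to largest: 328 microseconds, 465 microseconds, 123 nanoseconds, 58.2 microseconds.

123 nanoseconds < 58.2 microseconds < 328 microseconds < 465 microseconds

328 microseconds = 0.000328 seconds
465 microseconds = 0.000465 seconds
123 nanoseconds = 0.000000123 seconds
58.2 microseconds = 0.0000582 seconds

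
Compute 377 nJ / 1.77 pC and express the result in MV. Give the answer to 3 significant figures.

(377 × 10⁻⁹) / (1.77 × 10⁻¹²) = 212.99 × 10³ V

0.213 MV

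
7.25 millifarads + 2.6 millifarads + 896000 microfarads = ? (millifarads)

905.85 millifarads

In millifarads:
  7.25 millifarads → 7.25
  2.6 millifarads → 2.6
  896000 microfarads = 896000 × 10⁻³ millifarads = 896
Sum: 7.25 + 2.6 + 896 = 905.85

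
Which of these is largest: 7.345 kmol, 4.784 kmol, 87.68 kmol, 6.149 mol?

87.68 kmol

7.345 kmol = 7345 mol
4.784 kmol = 4784 mol
87.68 kmol = 87680 mol
6.149 mol = 6.149 mol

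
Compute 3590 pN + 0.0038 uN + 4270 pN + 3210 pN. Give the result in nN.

In nN:
  3590 pN = 3590 × 10⁻³ nN = 3.59
  0.0038 uN = 0.0038 × 10³ nN = 3.8
  4270 pN = 4270 × 10⁻³ nN = 4.27
  3210 pN = 3210 × 10⁻³ nN = 3.21
Sum: 3.59 + 3.8 + 4.27 + 3.21 = 14.87

14.87 nN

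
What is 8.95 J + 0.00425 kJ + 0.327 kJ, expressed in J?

340.2 J

In J:
  8.95 J → 8.95
  0.00425 kJ = 0.00425 × 10^3 J = 4.25
  0.327 kJ = 0.327 × 10^3 J = 327
Sum: 8.95 + 4.25 + 327 = 340.2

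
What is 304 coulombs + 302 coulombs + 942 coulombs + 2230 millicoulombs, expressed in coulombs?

1550.23 coulombs

In coulombs:
  304 coulombs → 304
  302 coulombs → 302
  942 coulombs → 942
  2230 millicoulombs = 2230e-3 coulombs = 2.23
Sum: 304 + 302 + 942 + 2.23 = 1550.23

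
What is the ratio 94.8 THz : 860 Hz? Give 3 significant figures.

(94.8 × 10^12) / (860) = 0.1102 × 10^12

110000000000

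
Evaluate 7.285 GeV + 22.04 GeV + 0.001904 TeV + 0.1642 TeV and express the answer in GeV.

In GeV:
  7.285 GeV → 7.285
  22.04 GeV → 22.04
  0.001904 TeV = 0.001904 × 10^3 GeV = 1.904
  0.1642 TeV = 0.1642 × 10^3 GeV = 164.2
Sum: 7.285 + 22.04 + 1.904 + 164.2 = 195.429

195.429 GeV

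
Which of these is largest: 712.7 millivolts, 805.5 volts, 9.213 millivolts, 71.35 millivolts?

712.7 millivolts = 0.7127 volts
805.5 volts = 805.5 volts
9.213 millivolts = 0.009213 volts
71.35 millivolts = 0.07135 volts

805.5 volts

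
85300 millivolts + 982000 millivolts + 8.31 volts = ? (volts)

In volts:
  85300 millivolts = 85300 × 10⁻³ volts = 85.3
  982000 millivolts = 982000 × 10⁻³ volts = 982
  8.31 volts → 8.31
Sum: 85.3 + 982 + 8.31 = 1075.61

1075.61 volts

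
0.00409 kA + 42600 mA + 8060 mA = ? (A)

54.75 A

In A:
  0.00409 kA = 0.00409e3 A = 4.09
  42600 mA = 42600e-3 A = 42.6
  8060 mA = 8060e-3 A = 8.06
Sum: 4.09 + 42.6 + 8.06 = 54.75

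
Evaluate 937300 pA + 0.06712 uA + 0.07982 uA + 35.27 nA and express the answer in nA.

In nA:
  937300 pA = 937300e-3 nA = 937.3
  0.06712 uA = 0.06712e3 nA = 67.12
  0.07982 uA = 0.07982e3 nA = 79.82
  35.27 nA → 35.27
Sum: 937.3 + 67.12 + 79.82 + 35.27 = 1119.51

1119.51 nA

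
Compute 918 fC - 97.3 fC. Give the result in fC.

820.7 fC

In fC:
  918 fC → 918
  97.3 fC → 97.3
Difference: 918 - 97.3 = 820.7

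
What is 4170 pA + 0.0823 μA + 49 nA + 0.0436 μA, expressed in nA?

179.07 nA

In nA:
  4170 pA = 4170 × 10^-3 nA = 4.17
  0.0823 μA = 0.0823 × 10^3 nA = 82.3
  49 nA → 49
  0.0436 μA = 0.0436 × 10^3 nA = 43.6
Sum: 4.17 + 82.3 + 49 + 43.6 = 179.07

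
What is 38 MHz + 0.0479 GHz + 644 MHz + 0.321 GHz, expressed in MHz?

1050.9 MHz

In MHz:
  38 MHz → 38
  0.0479 GHz = 0.0479 × 10^3 MHz = 47.9
  644 MHz → 644
  0.321 GHz = 0.321 × 10^3 MHz = 321
Sum: 38 + 47.9 + 644 + 321 = 1050.9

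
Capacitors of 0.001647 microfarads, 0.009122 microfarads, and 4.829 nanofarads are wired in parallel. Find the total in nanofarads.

15.598 nanofarads

In nanofarads:
  0.001647 microfarads = 0.001647 × 10³ nanofarads = 1.647
  0.009122 microfarads = 0.009122 × 10³ nanofarads = 9.122
  4.829 nanofarads → 4.829
Sum: 1.647 + 9.122 + 4.829 = 15.598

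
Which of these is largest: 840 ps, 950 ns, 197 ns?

840 ps = 0.00000000084 s
950 ns = 0.00000095 s
197 ns = 0.000000197 s

950 ns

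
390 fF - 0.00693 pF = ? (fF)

In fF:
  390 fF → 390
  0.00693 pF = 0.00693 × 10³ fF = 6.93
Difference: 390 - 6.93 = 383.07

383.07 fF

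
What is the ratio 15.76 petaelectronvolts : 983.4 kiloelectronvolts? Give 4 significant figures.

16030000000

(15.76e15) / (983.4e3) = 0.016026e12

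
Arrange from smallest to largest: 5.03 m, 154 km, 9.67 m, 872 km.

5.03 m < 9.67 m < 154 km < 872 km

5.03 m = 5.03 m
154 km = 154000 m
9.67 m = 9.67 m
872 km = 872000 m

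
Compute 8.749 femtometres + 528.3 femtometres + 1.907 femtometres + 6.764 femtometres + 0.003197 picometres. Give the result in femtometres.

In femtometres:
  8.749 femtometres → 8.749
  528.3 femtometres → 528.3
  1.907 femtometres → 1.907
  6.764 femtometres → 6.764
  0.003197 picometres = 0.003197e3 femtometres = 3.197
Sum: 8.749 + 528.3 + 1.907 + 6.764 + 3.197 = 548.917

548.917 femtometres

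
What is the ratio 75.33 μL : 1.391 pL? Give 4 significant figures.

54160000

(75.33 × 10⁻⁶) / (1.391 × 10⁻¹²) = 54.155 × 10⁶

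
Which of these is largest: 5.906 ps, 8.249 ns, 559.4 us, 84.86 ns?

5.906 ps = 0.000000000005906 s
8.249 ns = 0.000000008249 s
559.4 us = 0.0005594 s
84.86 ns = 0.00000008486 s

559.4 us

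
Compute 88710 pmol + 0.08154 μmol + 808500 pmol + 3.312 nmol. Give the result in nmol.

In nmol:
  88710 pmol = 88710 × 10^-3 nmol = 88.71
  0.08154 μmol = 0.08154 × 10^3 nmol = 81.54
  808500 pmol = 808500 × 10^-3 nmol = 808.5
  3.312 nmol → 3.312
Sum: 88.71 + 81.54 + 808.5 + 3.312 = 982.062

982.062 nmol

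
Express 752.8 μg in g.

micro = 1e-6, (no prefix) = 1e0; factor is 1e-6.
752.8 × 1e-6 = 0.0007528

0.0007528 g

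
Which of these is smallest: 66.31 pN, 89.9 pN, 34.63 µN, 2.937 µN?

66.31 pN = 0.00000000006631 N
89.9 pN = 0.0000000000899 N
34.63 µN = 0.00003463 N
2.937 µN = 0.000002937 N

66.31 pN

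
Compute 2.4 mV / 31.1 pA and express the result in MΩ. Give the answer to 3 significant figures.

(2.4 × 10^-3) / (31.1 × 10^-12) = 0.07717 × 10^9 Ω

77.2 MΩ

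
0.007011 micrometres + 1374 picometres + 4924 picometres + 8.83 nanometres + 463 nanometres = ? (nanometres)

In nanometres:
  0.007011 micrometres = 0.007011e3 nanometres = 7.011
  1374 picometres = 1374e-3 nanometres = 1.374
  4924 picometres = 4924e-3 nanometres = 4.924
  8.83 nanometres → 8.83
  463 nanometres → 463
Sum: 7.011 + 1.374 + 4.924 + 8.83 + 463 = 485.139

485.139 nanometres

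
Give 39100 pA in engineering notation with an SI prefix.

= 39.1e-9 A; 1e-9 is nano.

39.1 nA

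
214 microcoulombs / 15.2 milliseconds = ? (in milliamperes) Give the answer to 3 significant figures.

(214 × 10^-6) / (15.2 × 10^-3) = 14.079 × 10^-3 A

14.1 milliamperes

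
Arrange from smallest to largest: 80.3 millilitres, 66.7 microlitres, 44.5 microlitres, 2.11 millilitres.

80.3 millilitres = 0.0803 litres
66.7 microlitres = 0.0000667 litres
44.5 microlitres = 0.0000445 litres
2.11 millilitres = 0.00211 litres

44.5 microlitres < 66.7 microlitres < 2.11 millilitres < 80.3 millilitres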